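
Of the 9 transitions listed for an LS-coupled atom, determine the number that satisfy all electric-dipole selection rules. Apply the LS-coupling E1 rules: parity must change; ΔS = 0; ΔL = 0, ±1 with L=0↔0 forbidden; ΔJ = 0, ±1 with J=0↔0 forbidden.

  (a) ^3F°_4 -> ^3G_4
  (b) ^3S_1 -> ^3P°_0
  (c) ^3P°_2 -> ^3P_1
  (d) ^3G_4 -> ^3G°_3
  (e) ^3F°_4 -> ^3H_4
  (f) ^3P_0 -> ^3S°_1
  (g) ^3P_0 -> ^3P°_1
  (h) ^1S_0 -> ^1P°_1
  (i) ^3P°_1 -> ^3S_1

8

(a) allowed
(b) allowed
(c) allowed
(d) allowed
(e) forbidden (ΔL fails)
(f) allowed
(g) allowed
(h) allowed
(i) allowed
Total allowed: 8 of 9.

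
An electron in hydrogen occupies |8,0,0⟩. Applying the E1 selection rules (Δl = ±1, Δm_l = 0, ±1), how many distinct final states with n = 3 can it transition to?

3

E1 requires Δl = ±1, so l_f ∈ {-1, 1}; with 0 ≤ l_f ≤ n_f−1 = 2, the allowed l_f values are {1}.
For l_f = 1: m_f ∈ {m_i−1, m_i, m_i+1} ∩ [−1, 1] = {-1, 0, 1} → 3 states.
Total: 3.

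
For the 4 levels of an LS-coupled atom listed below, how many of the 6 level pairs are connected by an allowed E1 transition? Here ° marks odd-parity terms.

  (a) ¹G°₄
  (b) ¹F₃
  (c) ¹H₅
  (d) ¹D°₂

(a)–(b): allowed.
(a)–(c): allowed.
(a)–(d): forbidden (parity, ΔL, ΔJ).
(b)–(c): forbidden (parity, ΔL, ΔJ).
(b)–(d): allowed.
(c)–(d): forbidden (ΔL, ΔJ).
Allowed pairs: 3 of 6.

3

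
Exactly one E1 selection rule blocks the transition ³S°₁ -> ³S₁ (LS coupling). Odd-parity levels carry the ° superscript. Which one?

the L=0 ↔ L=0 exclusion

Parity must change: odd → even — passes.
ΔS = 0: S: 1 → 1 — passes.
ΔL = 0, ±1 (not L=0↔0): L: 0 → 0, ΔL = +0 — fails.
ΔJ = 0, ±1 (not J=0↔0): J: 1 → 1, ΔJ = +0 — passes.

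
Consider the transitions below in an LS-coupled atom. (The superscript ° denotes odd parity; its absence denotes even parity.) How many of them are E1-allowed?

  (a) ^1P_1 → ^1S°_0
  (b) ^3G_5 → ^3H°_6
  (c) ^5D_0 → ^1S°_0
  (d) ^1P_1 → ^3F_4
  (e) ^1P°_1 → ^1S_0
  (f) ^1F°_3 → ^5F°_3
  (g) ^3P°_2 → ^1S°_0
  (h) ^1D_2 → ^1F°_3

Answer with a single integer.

(a) allowed
(b) allowed
(c) forbidden (ΔS, ΔL, ΔJ fail)
(d) forbidden (parity, ΔS, ΔL, ΔJ fail)
(e) allowed
(f) forbidden (parity, ΔS fail)
(g) forbidden (parity, ΔS, ΔJ fail)
(h) allowed
Total allowed: 4 of 8.

4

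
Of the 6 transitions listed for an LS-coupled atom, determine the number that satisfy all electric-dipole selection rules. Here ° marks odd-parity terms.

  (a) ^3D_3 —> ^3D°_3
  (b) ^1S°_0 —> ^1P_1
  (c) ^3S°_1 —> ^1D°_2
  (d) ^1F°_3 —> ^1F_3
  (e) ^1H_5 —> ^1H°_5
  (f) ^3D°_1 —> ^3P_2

5

(a) allowed
(b) allowed
(c) forbidden (parity, ΔS, ΔL fail)
(d) allowed
(e) allowed
(f) allowed
Total allowed: 5 of 6.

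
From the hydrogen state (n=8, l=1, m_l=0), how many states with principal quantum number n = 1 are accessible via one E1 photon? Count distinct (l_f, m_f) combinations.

E1 requires Δl = ±1, so l_f ∈ {0, 2}; with 0 ≤ l_f ≤ n_f−1 = 0, the allowed l_f values are {0}.
For l_f = 0: m_f ∈ {m_i−1, m_i, m_i+1} ∩ [−0, 0] = {0} → 1 state.
Total: 1.

1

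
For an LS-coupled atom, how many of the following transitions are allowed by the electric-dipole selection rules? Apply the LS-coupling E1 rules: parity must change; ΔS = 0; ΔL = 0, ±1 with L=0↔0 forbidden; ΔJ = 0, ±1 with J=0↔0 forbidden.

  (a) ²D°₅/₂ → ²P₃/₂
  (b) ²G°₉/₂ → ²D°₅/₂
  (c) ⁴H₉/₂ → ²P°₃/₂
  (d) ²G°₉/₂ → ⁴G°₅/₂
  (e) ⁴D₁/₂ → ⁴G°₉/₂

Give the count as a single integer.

(a) allowed
(b) forbidden (parity, ΔL, ΔJ fail)
(c) forbidden (ΔS, ΔL, ΔJ fail)
(d) forbidden (parity, ΔS, ΔJ fail)
(e) forbidden (ΔL, ΔJ fail)
Total allowed: 1 of 5.

1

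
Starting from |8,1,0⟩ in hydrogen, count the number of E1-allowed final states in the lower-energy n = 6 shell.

4

E1 requires Δl = ±1, so l_f ∈ {0, 2}; with 0 ≤ l_f ≤ n_f−1 = 5, the allowed l_f values are {0, 2}.
For l_f = 0: m_f ∈ {m_i−1, m_i, m_i+1} ∩ [−0, 0] = {0} → 1 state.
For l_f = 2: m_f ∈ {m_i−1, m_i, m_i+1} ∩ [−2, 2] = {-1, 0, 1} → 3 states.
Total: 4.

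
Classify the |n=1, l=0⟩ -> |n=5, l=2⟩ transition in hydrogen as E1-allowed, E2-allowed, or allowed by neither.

Δl = 2 − 0 = +2; l_i + l_f = 2.
E1 (Δl = ±1): not satisfied.
E2 (Δl = 0,±2, l_i+l_f ≥ 2): satisfied.

E2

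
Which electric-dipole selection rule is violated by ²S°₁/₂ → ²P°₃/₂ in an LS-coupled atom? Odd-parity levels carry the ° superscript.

ΔJ = 0, ±1 (not J=0↔0): J: 1/2 → 3/2, ΔJ = +1 — satisfied.
ΔS = 0: S: 1/2 → 1/2 — satisfied.
ΔL = 0, ±1 (not L=0↔0): L: 0 → 1, ΔL = +1 — satisfied.
Parity must change: odd → odd — violated.

parity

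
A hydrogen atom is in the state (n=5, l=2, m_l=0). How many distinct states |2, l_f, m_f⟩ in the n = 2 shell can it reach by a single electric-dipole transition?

E1 requires Δl = ±1, so l_f ∈ {1, 3}; with 0 ≤ l_f ≤ n_f−1 = 1, the allowed l_f values are {1}.
For l_f = 1: m_f ∈ {m_i−1, m_i, m_i+1} ∩ [−1, 1] = {-1, 0, 1} → 3 states.
Total: 3.

3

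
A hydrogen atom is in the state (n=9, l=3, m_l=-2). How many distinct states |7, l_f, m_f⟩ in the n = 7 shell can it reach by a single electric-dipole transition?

E1 requires Δl = ±1, so l_f ∈ {2, 4}; with 0 ≤ l_f ≤ n_f−1 = 6, the allowed l_f values are {2, 4}.
For l_f = 2: m_f ∈ {m_i−1, m_i, m_i+1} ∩ [−2, 2] = {-2, -1} → 2 states.
For l_f = 4: m_f ∈ {m_i−1, m_i, m_i+1} ∩ [−4, 4] = {-3, -2, -1} → 3 states.
Total: 5.

5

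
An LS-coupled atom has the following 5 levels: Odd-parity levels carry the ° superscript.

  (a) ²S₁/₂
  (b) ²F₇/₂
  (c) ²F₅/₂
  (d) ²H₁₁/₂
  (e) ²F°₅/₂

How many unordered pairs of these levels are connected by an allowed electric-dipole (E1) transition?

(a)–(b): forbidden (parity, ΔL, ΔJ).
(a)–(c): forbidden (parity, ΔL, ΔJ).
(a)–(d): forbidden (parity, ΔL, ΔJ).
(a)–(e): forbidden (ΔL, ΔJ).
(b)–(c): forbidden (parity).
(b)–(d): forbidden (parity, ΔL, ΔJ).
(b)–(e): allowed.
(c)–(d): forbidden (parity, ΔL, ΔJ).
(c)–(e): allowed.
(d)–(e): forbidden (ΔL, ΔJ).
Allowed pairs: 2 of 10.

2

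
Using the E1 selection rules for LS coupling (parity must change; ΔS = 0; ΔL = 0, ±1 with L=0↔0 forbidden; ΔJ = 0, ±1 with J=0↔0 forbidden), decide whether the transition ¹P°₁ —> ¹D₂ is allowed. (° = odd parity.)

Initial level: S=0, L=1, J=1, parity odd. Final level: S=0, L=2, J=2, parity even.
Parity must change: odd → even — ✓.
ΔS = 0: S: 0 → 0 — ✓.
ΔL = 0, ±1 (not L=0↔0): L: 1 → 2, ΔL = +1 — ✓.
ΔJ = 0, ±1 (not J=0↔0): J: 1 → 2, ΔJ = +1 — ✓.
All four E1 rules are satisfied.

allowed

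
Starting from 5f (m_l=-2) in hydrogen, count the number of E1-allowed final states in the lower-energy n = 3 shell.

2

E1 requires Δl = ±1, so l_f ∈ {2, 4}; with 0 ≤ l_f ≤ n_f−1 = 2, the allowed l_f values are {2}.
For l_f = 2: m_f ∈ {m_i−1, m_i, m_i+1} ∩ [−2, 2] = {-2, -1} → 2 states.
Total: 2.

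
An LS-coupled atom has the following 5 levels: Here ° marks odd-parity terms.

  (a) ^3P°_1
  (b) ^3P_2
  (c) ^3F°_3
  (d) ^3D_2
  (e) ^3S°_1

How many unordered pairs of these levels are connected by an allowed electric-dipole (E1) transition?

(a)–(b): allowed.
(a)–(c): forbidden (parity, ΔL, ΔJ).
(a)–(d): allowed.
(a)–(e): forbidden (parity).
(b)–(c): forbidden (ΔL).
(b)–(d): forbidden (parity).
(b)–(e): allowed.
(c)–(d): allowed.
(c)–(e): forbidden (parity, ΔL, ΔJ).
(d)–(e): forbidden (ΔL).
Allowed pairs: 4 of 10.

4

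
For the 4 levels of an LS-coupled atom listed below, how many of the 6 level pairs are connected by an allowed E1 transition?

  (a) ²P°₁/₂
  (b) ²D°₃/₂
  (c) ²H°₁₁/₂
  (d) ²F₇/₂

0

(a)–(b): forbidden (parity).
(a)–(c): forbidden (parity, ΔL, ΔJ).
(a)–(d): forbidden (ΔL, ΔJ).
(b)–(c): forbidden (parity, ΔL, ΔJ).
(b)–(d): forbidden (ΔJ).
(c)–(d): forbidden (ΔL, ΔJ).
Allowed pairs: 0 of 6.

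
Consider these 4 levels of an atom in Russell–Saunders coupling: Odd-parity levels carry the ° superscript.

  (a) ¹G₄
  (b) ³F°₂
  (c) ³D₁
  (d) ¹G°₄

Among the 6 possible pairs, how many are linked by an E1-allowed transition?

2

(a)–(b): forbidden (ΔS, ΔJ).
(a)–(c): forbidden (parity, ΔS, ΔL, ΔJ).
(a)–(d): allowed.
(b)–(c): allowed.
(b)–(d): forbidden (parity, ΔS, ΔJ).
(c)–(d): forbidden (ΔS, ΔL, ΔJ).
Allowed pairs: 2 of 6.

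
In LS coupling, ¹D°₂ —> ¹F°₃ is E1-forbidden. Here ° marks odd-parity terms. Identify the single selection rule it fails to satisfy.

parity

Parity must change: odd → odd — fails.
ΔS = 0: S: 0 → 0 — ok.
ΔL = 0, ±1 (not L=0↔0): L: 2 → 3, ΔL = +1 — ok.
ΔJ = 0, ±1 (not J=0↔0): J: 2 → 3, ΔJ = +1 — ok.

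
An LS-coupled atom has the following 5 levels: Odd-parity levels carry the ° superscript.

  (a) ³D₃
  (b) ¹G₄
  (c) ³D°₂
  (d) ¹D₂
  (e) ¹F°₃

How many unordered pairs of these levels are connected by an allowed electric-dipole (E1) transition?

(a)–(b): forbidden (parity, ΔS, ΔL).
(a)–(c): allowed.
(a)–(d): forbidden (parity, ΔS).
(a)–(e): forbidden (ΔS).
(b)–(c): forbidden (ΔS, ΔL, ΔJ).
(b)–(d): forbidden (parity, ΔL, ΔJ).
(b)–(e): allowed.
(c)–(d): forbidden (ΔS).
(c)–(e): forbidden (parity, ΔS).
(d)–(e): allowed.
Allowed pairs: 3 of 10.

3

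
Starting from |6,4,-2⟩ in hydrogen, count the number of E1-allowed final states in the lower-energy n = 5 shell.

E1 requires Δl = ±1, so l_f ∈ {3, 5}; with 0 ≤ l_f ≤ n_f−1 = 4, the allowed l_f values are {3}.
For l_f = 3: m_f ∈ {m_i−1, m_i, m_i+1} ∩ [−3, 3] = {-3, -2, -1} → 3 states.
Total: 3.

3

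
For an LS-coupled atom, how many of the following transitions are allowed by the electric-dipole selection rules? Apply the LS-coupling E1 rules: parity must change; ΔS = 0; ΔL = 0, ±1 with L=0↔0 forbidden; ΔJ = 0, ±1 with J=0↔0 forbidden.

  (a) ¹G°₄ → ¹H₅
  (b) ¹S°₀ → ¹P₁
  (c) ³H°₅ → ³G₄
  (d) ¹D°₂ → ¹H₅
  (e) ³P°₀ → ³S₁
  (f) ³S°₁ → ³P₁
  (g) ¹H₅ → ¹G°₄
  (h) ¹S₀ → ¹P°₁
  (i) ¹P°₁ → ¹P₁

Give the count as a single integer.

(a) allowed
(b) allowed
(c) allowed
(d) forbidden (ΔL, ΔJ fail)
(e) allowed
(f) allowed
(g) allowed
(h) allowed
(i) allowed
Total allowed: 8 of 9.

8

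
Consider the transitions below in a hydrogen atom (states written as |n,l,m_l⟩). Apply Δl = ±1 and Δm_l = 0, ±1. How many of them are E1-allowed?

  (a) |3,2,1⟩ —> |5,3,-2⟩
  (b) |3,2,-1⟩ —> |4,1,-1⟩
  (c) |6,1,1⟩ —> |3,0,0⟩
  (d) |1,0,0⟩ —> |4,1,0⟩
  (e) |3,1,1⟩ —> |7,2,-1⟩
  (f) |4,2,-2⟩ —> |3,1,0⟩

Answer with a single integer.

(a) forbidden — Δm_l = -3 (E1 requires Δm_l = 0, ±1)
(b) allowed
(c) allowed
(d) allowed
(e) forbidden — Δm_l = -2 (E1 requires Δm_l = 0, ±1)
(f) forbidden — Δm_l = +2 (E1 requires Δm_l = 0, ±1)
Total allowed: 3 of 6.

3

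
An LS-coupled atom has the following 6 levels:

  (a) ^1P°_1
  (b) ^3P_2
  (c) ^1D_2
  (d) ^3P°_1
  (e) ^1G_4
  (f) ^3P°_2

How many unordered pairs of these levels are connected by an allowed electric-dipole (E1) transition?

(a)–(b): forbidden (ΔS).
(a)–(c): allowed.
(a)–(d): forbidden (parity, ΔS).
(a)–(e): forbidden (ΔL, ΔJ).
(a)–(f): forbidden (parity, ΔS).
(b)–(c): forbidden (parity, ΔS).
(b)–(d): allowed.
(b)–(e): forbidden (parity, ΔS, ΔL, ΔJ).
(b)–(f): allowed.
(c)–(d): forbidden (ΔS).
(c)–(e): forbidden (parity, ΔL, ΔJ).
(c)–(f): forbidden (ΔS).
(d)–(e): forbidden (ΔS, ΔL, ΔJ).
(d)–(f): forbidden (parity).
(e)–(f): forbidden (ΔS, ΔL, ΔJ).
Allowed pairs: 3 of 15.

3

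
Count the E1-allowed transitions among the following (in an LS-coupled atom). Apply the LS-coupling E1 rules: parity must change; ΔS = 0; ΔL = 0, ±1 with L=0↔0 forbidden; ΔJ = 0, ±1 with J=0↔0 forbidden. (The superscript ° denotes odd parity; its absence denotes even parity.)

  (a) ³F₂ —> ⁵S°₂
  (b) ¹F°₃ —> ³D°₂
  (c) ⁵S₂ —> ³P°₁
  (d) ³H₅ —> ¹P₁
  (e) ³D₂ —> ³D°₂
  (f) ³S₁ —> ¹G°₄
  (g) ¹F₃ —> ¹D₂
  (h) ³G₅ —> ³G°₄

2

(a) forbidden (ΔS, ΔL fail)
(b) forbidden (parity, ΔS fail)
(c) forbidden (ΔS fails)
(d) forbidden (parity, ΔS, ΔL, ΔJ fail)
(e) allowed
(f) forbidden (ΔS, ΔL, ΔJ fail)
(g) forbidden (parity fails)
(h) allowed
Total allowed: 2 of 8.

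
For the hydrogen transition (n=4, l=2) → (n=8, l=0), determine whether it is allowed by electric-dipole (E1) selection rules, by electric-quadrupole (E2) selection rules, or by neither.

E2

Δl = 0 − 2 = -2; l_i + l_f = 2.
E1 (Δl = ±1): not satisfied.
E2 (Δl = 0,±2, l_i+l_f ≥ 2): satisfied.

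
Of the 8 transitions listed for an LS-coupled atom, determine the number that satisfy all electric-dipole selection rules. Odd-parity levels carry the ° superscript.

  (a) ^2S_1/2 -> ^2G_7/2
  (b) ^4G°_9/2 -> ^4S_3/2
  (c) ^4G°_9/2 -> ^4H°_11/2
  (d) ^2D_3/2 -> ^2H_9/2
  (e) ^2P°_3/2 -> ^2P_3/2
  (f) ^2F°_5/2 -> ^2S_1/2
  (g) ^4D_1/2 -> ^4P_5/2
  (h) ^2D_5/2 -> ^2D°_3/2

(a) forbidden (parity, ΔL, ΔJ fail)
(b) forbidden (ΔL, ΔJ fail)
(c) forbidden (parity fails)
(d) forbidden (parity, ΔL, ΔJ fail)
(e) allowed
(f) forbidden (ΔL, ΔJ fail)
(g) forbidden (parity, ΔJ fail)
(h) allowed
Total allowed: 2 of 8.

2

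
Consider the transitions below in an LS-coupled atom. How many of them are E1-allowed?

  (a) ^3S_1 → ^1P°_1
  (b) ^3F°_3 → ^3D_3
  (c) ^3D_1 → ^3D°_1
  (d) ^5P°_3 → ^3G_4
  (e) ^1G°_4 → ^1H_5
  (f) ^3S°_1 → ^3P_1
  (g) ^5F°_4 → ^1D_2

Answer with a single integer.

(a) forbidden (ΔS fails)
(b) allowed
(c) allowed
(d) forbidden (ΔS, ΔL fail)
(e) allowed
(f) allowed
(g) forbidden (ΔS, ΔJ fail)
Total allowed: 4 of 7.

4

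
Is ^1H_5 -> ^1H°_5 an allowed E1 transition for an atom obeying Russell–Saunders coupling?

allowed

Parity must change: even → odd — ok.
ΔS = 0: S: 0 → 0 — ok.
ΔL = 0, ±1 (not L=0↔0): L: 5 → 5, ΔL = +0 — ok.
ΔJ = 0, ±1 (not J=0↔0): J: 5 → 5, ΔJ = +0 — ok.
All four E1 rules are satisfied.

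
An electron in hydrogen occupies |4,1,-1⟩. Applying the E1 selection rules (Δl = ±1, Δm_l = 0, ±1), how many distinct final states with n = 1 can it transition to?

E1 requires Δl = ±1, so l_f ∈ {0, 2}; with 0 ≤ l_f ≤ n_f−1 = 0, the allowed l_f values are {0}.
For l_f = 0: m_f ∈ {m_i−1, m_i, m_i+1} ∩ [−0, 0] = {0} → 1 state.
Total: 1.

1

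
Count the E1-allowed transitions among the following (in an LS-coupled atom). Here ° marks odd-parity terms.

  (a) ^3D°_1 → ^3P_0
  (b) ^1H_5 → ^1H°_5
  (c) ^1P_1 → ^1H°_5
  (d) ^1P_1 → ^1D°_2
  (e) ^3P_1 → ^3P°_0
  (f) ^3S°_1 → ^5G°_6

4

(a) allowed
(b) allowed
(c) forbidden (ΔL, ΔJ fail)
(d) allowed
(e) allowed
(f) forbidden (parity, ΔS, ΔL, ΔJ fail)
Total allowed: 4 of 6.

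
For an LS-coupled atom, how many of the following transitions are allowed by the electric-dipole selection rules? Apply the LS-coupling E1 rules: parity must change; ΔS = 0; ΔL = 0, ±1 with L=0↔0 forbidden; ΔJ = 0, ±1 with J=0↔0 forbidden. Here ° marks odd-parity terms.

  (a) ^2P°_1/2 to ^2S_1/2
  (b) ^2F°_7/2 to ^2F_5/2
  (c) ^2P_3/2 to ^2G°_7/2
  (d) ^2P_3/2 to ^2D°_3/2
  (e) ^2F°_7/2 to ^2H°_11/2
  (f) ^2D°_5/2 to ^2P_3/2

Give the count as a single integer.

(a) allowed
(b) allowed
(c) forbidden (ΔL, ΔJ fail)
(d) allowed
(e) forbidden (parity, ΔL, ΔJ fail)
(f) allowed
Total allowed: 4 of 6.

4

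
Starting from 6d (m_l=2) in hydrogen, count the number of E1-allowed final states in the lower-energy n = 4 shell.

E1 requires Δl = ±1, so l_f ∈ {1, 3}; with 0 ≤ l_f ≤ n_f−1 = 3, the allowed l_f values are {1, 3}.
For l_f = 1: m_f ∈ {m_i−1, m_i, m_i+1} ∩ [−1, 1] = {1} → 1 state.
For l_f = 3: m_f ∈ {m_i−1, m_i, m_i+1} ∩ [−3, 3] = {1, 2, 3} → 3 states.
Total: 4.

4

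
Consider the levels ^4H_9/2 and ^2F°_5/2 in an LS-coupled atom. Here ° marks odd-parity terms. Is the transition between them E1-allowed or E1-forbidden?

Initial level: S=3/2, L=5, J=9/2, parity even. Final level: S=1/2, L=3, J=5/2, parity odd.
Parity must change: even → odd — passes.
ΔS = 0: S: 3/2 → 1/2 — fails.
ΔL = 0, ±1 (not L=0↔0): L: 5 → 3, ΔL = -2 — fails.
ΔJ = 0, ±1 (not J=0↔0): J: 9/2 → 5/2, ΔJ = -2 — fails.
Rule(s) violated: ΔS, ΔL, ΔJ.

forbidden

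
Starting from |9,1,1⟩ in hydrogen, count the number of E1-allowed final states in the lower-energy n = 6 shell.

E1 requires Δl = ±1, so l_f ∈ {0, 2}; with 0 ≤ l_f ≤ n_f−1 = 5, the allowed l_f values are {0, 2}.
For l_f = 0: m_f ∈ {m_i−1, m_i, m_i+1} ∩ [−0, 0] = {0} → 1 state.
For l_f = 2: m_f ∈ {m_i−1, m_i, m_i+1} ∩ [−2, 2] = {0, 1, 2} → 3 states.
Total: 4.

4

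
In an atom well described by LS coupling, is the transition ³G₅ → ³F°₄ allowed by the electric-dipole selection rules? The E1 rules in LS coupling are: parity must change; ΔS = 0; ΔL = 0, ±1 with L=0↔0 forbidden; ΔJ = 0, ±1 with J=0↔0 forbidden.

Parity must change: even → odd — satisfied.
ΔS = 0: S: 1 → 1 — satisfied.
ΔL = 0, ±1 (not L=0↔0): L: 4 → 3, ΔL = -1 — satisfied.
ΔJ = 0, ±1 (not J=0↔0): J: 5 → 4, ΔJ = -1 — satisfied.
All four E1 rules are satisfied.

allowed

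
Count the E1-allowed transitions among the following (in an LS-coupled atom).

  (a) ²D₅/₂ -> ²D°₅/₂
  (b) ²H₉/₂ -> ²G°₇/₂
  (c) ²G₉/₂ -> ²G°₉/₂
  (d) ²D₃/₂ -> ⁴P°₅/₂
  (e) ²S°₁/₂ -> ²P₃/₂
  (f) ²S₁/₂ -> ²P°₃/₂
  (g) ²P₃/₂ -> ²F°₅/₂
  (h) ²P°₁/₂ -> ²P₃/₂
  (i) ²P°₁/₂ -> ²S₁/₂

(a) allowed
(b) allowed
(c) allowed
(d) forbidden (ΔS fails)
(e) allowed
(f) allowed
(g) forbidden (ΔL fails)
(h) allowed
(i) allowed
Total allowed: 7 of 9.

7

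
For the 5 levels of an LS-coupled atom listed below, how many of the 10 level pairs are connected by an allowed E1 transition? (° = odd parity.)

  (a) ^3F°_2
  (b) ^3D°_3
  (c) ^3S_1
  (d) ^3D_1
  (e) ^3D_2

(a)–(b): forbidden (parity).
(a)–(c): forbidden (ΔL).
(a)–(d): allowed.
(a)–(e): allowed.
(b)–(c): forbidden (ΔL, ΔJ).
(b)–(d): forbidden (ΔJ).
(b)–(e): allowed.
(c)–(d): forbidden (parity, ΔL).
(c)–(e): forbidden (parity, ΔL).
(d)–(e): forbidden (parity).
Allowed pairs: 3 of 10.

3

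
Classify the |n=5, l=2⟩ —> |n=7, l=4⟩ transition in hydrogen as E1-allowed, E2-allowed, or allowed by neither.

Δl = 4 − 2 = +2; l_i + l_f = 6.
E1 (Δl = ±1): not satisfied.
E2 (Δl = 0,±2, l_i+l_f ≥ 2): satisfied.

E2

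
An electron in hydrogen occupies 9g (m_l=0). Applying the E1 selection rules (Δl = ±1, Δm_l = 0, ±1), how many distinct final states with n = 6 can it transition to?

6

E1 requires Δl = ±1, so l_f ∈ {3, 5}; with 0 ≤ l_f ≤ n_f−1 = 5, the allowed l_f values are {3, 5}.
For l_f = 3: m_f ∈ {m_i−1, m_i, m_i+1} ∩ [−3, 3] = {-1, 0, 1} → 3 states.
For l_f = 5: m_f ∈ {m_i−1, m_i, m_i+1} ∩ [−5, 5] = {-1, 0, 1} → 3 states.
Total: 6.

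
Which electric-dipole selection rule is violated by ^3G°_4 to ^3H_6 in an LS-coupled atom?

the ΔJ = 0, ±1 rule

Initial level: S=1, L=4, J=4, parity odd. Final level: S=1, L=5, J=6, parity even.
ΔS = 0: S: 1 → 1 — passes.
Parity must change: odd → even — passes.
ΔJ = 0, ±1 (not J=0↔0): J: 4 → 6, ΔJ = +2 — fails.
ΔL = 0, ±1 (not L=0↔0): L: 4 → 5, ΔL = +1 — passes.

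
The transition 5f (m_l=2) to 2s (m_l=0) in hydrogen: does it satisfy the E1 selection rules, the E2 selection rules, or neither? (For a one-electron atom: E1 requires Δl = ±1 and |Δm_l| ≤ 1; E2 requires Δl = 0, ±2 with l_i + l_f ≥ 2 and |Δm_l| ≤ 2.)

neither

Δl = 0 − 3 = -3; l_i + l_f = 3.
Δm_l = -2.
E1 (Δl = ±1, |Δm_l| ≤ 1): not satisfied.
E2 (Δl = 0,±2, l_i+l_f ≥ 2, |Δm_l| ≤ 2): not satisfied.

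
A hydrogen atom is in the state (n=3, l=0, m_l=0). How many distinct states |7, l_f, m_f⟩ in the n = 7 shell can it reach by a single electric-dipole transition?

3

E1 requires Δl = ±1, so l_f ∈ {-1, 1}; with 0 ≤ l_f ≤ n_f−1 = 6, the allowed l_f values are {1}.
For l_f = 1: m_f ∈ {m_i−1, m_i, m_i+1} ∩ [−1, 1] = {-1, 0, 1} → 3 states.
Total: 3.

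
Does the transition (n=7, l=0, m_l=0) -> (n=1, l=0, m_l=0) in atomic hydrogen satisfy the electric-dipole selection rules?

forbidden

Δl = 0 − 0 = +0; the E1 rule Δl = ±1 is ✗.
m_l: 0 → 0 (Δm_l = +0). |Δm_l| ≤ 1 ✓.
The transition is electric-dipole forbidden.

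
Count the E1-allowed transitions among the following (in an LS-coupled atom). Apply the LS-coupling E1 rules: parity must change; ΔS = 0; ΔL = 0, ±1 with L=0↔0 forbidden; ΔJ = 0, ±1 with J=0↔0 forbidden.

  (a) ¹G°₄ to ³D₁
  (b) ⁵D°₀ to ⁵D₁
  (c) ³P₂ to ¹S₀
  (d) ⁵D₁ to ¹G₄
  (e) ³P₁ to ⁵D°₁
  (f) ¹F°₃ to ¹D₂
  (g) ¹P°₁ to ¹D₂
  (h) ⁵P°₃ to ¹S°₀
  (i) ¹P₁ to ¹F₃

(a) forbidden (ΔS, ΔL, ΔJ fail)
(b) allowed
(c) forbidden (parity, ΔS, ΔJ fail)
(d) forbidden (parity, ΔS, ΔL, ΔJ fail)
(e) forbidden (ΔS fails)
(f) allowed
(g) allowed
(h) forbidden (parity, ΔS, ΔJ fail)
(i) forbidden (parity, ΔL, ΔJ fail)
Total allowed: 3 of 9.

3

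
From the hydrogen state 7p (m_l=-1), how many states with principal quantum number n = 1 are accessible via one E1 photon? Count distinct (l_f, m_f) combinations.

E1 requires Δl = ±1, so l_f ∈ {0, 2}; with 0 ≤ l_f ≤ n_f−1 = 0, the allowed l_f values are {0}.
For l_f = 0: m_f ∈ {m_i−1, m_i, m_i+1} ∩ [−0, 0] = {0} → 1 state.
Total: 1.

1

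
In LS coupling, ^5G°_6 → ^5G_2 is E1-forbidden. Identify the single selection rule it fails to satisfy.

Parity must change: odd → even — ok.
ΔS = 0: S: 2 → 2 — ok.
ΔL = 0, ±1 (not L=0↔0): L: 4 → 4, ΔL = +0 — ok.
ΔJ = 0, ±1 (not J=0↔0): J: 6 → 2, ΔJ = -4 — fails.

the ΔJ = 0, ±1 rule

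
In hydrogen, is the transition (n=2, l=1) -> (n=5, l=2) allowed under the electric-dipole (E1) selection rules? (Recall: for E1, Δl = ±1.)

l: 1 → 2 (Δl = +1). Δl = ±1 ok.
All E1 selection rules are satisfied.

allowed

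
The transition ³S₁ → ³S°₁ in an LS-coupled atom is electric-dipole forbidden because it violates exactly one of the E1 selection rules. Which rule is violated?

the L=0 ↔ L=0 exclusion

Initial level: S=1, L=0, J=1, parity even. Final level: S=1, L=0, J=1, parity odd.
ΔJ = 0, ±1 (not J=0↔0): J: 1 → 1, ΔJ = +0 — passes.
Parity must change: even → odd — passes.
ΔL = 0, ±1 (not L=0↔0): L: 0 → 0, ΔL = +0 — fails.
ΔS = 0: S: 1 → 1 — passes.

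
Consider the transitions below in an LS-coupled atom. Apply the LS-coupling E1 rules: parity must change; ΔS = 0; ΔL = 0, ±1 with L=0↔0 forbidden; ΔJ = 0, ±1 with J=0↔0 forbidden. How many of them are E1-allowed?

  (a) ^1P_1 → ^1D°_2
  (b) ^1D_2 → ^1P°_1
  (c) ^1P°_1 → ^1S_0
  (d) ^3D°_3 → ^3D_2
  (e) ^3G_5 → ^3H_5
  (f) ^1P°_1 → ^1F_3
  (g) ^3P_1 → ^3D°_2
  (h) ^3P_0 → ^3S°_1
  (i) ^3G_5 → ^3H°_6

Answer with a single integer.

(a) allowed
(b) allowed
(c) allowed
(d) allowed
(e) forbidden (parity fails)
(f) forbidden (ΔL, ΔJ fail)
(g) allowed
(h) allowed
(i) allowed
Total allowed: 7 of 9.

7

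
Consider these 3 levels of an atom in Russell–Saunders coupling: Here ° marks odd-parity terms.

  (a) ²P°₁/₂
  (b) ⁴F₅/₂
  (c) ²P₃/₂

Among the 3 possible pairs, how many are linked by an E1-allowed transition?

(a)–(b): forbidden (ΔS, ΔL, ΔJ).
(a)–(c): allowed.
(b)–(c): forbidden (parity, ΔS, ΔL).
Allowed pairs: 1 of 3.

1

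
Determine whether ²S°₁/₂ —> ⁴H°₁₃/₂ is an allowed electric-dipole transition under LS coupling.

Parity must change: odd → odd — fails.
ΔS = 0: S: 1/2 → 3/2 — fails.
ΔL = 0, ±1 (not L=0↔0): L: 0 → 5, ΔL = +5 — fails.
ΔJ = 0, ±1 (not J=0↔0): J: 1/2 → 13/2, ΔJ = +6 — fails.
Rule(s) violated: parity, ΔS, ΔL, ΔJ.

forbidden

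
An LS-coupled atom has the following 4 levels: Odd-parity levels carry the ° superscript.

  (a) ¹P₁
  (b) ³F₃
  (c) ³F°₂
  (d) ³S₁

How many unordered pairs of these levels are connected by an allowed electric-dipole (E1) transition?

1

(a)–(b): forbidden (parity, ΔS, ΔL, ΔJ).
(a)–(c): forbidden (ΔS, ΔL).
(a)–(d): forbidden (parity, ΔS).
(b)–(c): allowed.
(b)–(d): forbidden (parity, ΔL, ΔJ).
(c)–(d): forbidden (ΔL).
Allowed pairs: 1 of 6.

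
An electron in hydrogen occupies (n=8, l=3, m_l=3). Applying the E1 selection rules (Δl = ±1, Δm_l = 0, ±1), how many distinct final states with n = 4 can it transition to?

E1 requires Δl = ±1, so l_f ∈ {2, 4}; with 0 ≤ l_f ≤ n_f−1 = 3, the allowed l_f values are {2}.
For l_f = 2: m_f ∈ {m_i−1, m_i, m_i+1} ∩ [−2, 2] = {2} → 1 state.
Total: 1.

1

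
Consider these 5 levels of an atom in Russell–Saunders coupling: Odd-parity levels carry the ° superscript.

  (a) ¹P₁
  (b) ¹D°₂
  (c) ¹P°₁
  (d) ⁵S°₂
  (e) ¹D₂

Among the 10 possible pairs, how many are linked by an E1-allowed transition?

(a)–(b): allowed.
(a)–(c): allowed.
(a)–(d): forbidden (ΔS).
(a)–(e): forbidden (parity).
(b)–(c): forbidden (parity).
(b)–(d): forbidden (parity, ΔS, ΔL).
(b)–(e): allowed.
(c)–(d): forbidden (parity, ΔS).
(c)–(e): allowed.
(d)–(e): forbidden (ΔS, ΔL).
Allowed pairs: 4 of 10.

4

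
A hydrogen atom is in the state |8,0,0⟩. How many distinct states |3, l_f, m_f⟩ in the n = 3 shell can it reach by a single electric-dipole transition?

3

E1 requires Δl = ±1, so l_f ∈ {-1, 1}; with 0 ≤ l_f ≤ n_f−1 = 2, the allowed l_f values are {1}.
For l_f = 1: m_f ∈ {m_i−1, m_i, m_i+1} ∩ [−1, 1] = {-1, 0, 1} → 3 states.
Total: 3.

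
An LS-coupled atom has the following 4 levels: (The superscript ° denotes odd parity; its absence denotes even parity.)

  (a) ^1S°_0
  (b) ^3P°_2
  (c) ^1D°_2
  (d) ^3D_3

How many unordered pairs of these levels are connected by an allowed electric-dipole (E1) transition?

(a)–(b): forbidden (parity, ΔS, ΔJ).
(a)–(c): forbidden (parity, ΔL, ΔJ).
(a)–(d): forbidden (ΔS, ΔL, ΔJ).
(b)–(c): forbidden (parity, ΔS).
(b)–(d): allowed.
(c)–(d): forbidden (ΔS).
Allowed pairs: 1 of 6.

1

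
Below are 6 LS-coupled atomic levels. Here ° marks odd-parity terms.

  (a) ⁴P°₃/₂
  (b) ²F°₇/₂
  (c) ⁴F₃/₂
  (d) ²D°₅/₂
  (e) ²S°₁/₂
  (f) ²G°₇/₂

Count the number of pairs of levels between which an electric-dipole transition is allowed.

(a)–(b): forbidden (parity, ΔS, ΔL, ΔJ).
(a)–(c): forbidden (ΔL).
(a)–(d): forbidden (parity, ΔS).
(a)–(e): forbidden (parity, ΔS).
(a)–(f): forbidden (parity, ΔS, ΔL, ΔJ).
(b)–(c): forbidden (ΔS, ΔJ).
(b)–(d): forbidden (parity).
(b)–(e): forbidden (parity, ΔL, ΔJ).
(b)–(f): forbidden (parity).
(c)–(d): forbidden (ΔS).
(c)–(e): forbidden (ΔS, ΔL).
(c)–(f): forbidden (ΔS, ΔJ).
(d)–(e): forbidden (parity, ΔL, ΔJ).
(d)–(f): forbidden (parity, ΔL).
(e)–(f): forbidden (parity, ΔL, ΔJ).
Allowed pairs: 0 of 15.

0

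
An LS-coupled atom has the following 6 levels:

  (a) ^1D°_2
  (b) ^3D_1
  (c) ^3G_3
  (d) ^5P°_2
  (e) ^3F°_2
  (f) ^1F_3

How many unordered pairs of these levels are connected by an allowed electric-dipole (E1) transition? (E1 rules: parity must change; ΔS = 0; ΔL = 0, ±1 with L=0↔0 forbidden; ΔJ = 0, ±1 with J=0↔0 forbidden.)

3

(a)–(b): forbidden (ΔS).
(a)–(c): forbidden (ΔS, ΔL).
(a)–(d): forbidden (parity, ΔS).
(a)–(e): forbidden (parity, ΔS).
(a)–(f): allowed.
(b)–(c): forbidden (parity, ΔL, ΔJ).
(b)–(d): forbidden (ΔS).
(b)–(e): allowed.
(b)–(f): forbidden (parity, ΔS, ΔJ).
(c)–(d): forbidden (ΔS, ΔL).
(c)–(e): allowed.
(c)–(f): forbidden (parity, ΔS).
(d)–(e): forbidden (parity, ΔS, ΔL).
(d)–(f): forbidden (ΔS, ΔL).
(e)–(f): forbidden (ΔS).
Allowed pairs: 3 of 15.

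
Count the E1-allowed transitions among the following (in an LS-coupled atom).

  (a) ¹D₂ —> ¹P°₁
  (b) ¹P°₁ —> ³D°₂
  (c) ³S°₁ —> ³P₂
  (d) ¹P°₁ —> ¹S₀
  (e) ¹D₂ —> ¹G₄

3

(a) allowed
(b) forbidden (parity, ΔS fail)
(c) allowed
(d) allowed
(e) forbidden (parity, ΔL, ΔJ fail)
Total allowed: 3 of 5.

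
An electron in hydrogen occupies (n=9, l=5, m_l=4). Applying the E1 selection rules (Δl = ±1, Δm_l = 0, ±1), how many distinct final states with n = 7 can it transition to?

5

E1 requires Δl = ±1, so l_f ∈ {4, 6}; with 0 ≤ l_f ≤ n_f−1 = 6, the allowed l_f values are {4, 6}.
For l_f = 4: m_f ∈ {m_i−1, m_i, m_i+1} ∩ [−4, 4] = {3, 4} → 2 states.
For l_f = 6: m_f ∈ {m_i−1, m_i, m_i+1} ∩ [−6, 6] = {3, 4, 5} → 3 states.
Total: 5.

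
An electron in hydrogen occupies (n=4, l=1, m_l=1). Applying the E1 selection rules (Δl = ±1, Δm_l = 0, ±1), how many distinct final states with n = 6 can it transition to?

4

E1 requires Δl = ±1, so l_f ∈ {0, 2}; with 0 ≤ l_f ≤ n_f−1 = 5, the allowed l_f values are {0, 2}.
For l_f = 0: m_f ∈ {m_i−1, m_i, m_i+1} ∩ [−0, 0] = {0} → 1 state.
For l_f = 2: m_f ∈ {m_i−1, m_i, m_i+1} ∩ [−2, 2] = {0, 1, 2} → 3 states.
Total: 4.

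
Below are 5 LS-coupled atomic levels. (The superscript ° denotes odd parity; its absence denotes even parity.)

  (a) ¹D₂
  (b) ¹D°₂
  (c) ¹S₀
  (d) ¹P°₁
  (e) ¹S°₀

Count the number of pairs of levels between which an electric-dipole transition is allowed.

(a)–(b): allowed.
(a)–(c): forbidden (parity, ΔL, ΔJ).
(a)–(d): allowed.
(a)–(e): forbidden (ΔL, ΔJ).
(b)–(c): forbidden (ΔL, ΔJ).
(b)–(d): forbidden (parity).
(b)–(e): forbidden (parity, ΔL, ΔJ).
(c)–(d): allowed.
(c)–(e): forbidden (ΔL, ΔJ).
(d)–(e): forbidden (parity).
Allowed pairs: 3 of 10.

3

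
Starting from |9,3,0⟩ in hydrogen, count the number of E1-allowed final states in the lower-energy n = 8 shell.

E1 requires Δl = ±1, so l_f ∈ {2, 4}; with 0 ≤ l_f ≤ n_f−1 = 7, the allowed l_f values are {2, 4}.
For l_f = 2: m_f ∈ {m_i−1, m_i, m_i+1} ∩ [−2, 2] = {-1, 0, 1} → 3 states.
For l_f = 4: m_f ∈ {m_i−1, m_i, m_i+1} ∩ [−4, 4] = {-1, 0, 1} → 3 states.
Total: 6.

6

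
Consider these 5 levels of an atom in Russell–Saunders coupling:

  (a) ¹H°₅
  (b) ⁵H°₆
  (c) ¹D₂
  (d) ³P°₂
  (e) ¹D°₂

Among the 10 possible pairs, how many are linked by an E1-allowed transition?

(a)–(b): forbidden (parity, ΔS).
(a)–(c): forbidden (ΔL, ΔJ).
(a)–(d): forbidden (parity, ΔS, ΔL, ΔJ).
(a)–(e): forbidden (parity, ΔL, ΔJ).
(b)–(c): forbidden (ΔS, ΔL, ΔJ).
(b)–(d): forbidden (parity, ΔS, ΔL, ΔJ).
(b)–(e): forbidden (parity, ΔS, ΔL, ΔJ).
(c)–(d): forbidden (ΔS).
(c)–(e): allowed.
(d)–(e): forbidden (parity, ΔS).
Allowed pairs: 1 of 10.

1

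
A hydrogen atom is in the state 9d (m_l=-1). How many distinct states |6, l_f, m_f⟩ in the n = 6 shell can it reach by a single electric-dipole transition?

5

E1 requires Δl = ±1, so l_f ∈ {1, 3}; with 0 ≤ l_f ≤ n_f−1 = 5, the allowed l_f values are {1, 3}.
For l_f = 1: m_f ∈ {m_i−1, m_i, m_i+1} ∩ [−1, 1] = {-1, 0} → 2 states.
For l_f = 3: m_f ∈ {m_i−1, m_i, m_i+1} ∩ [−3, 3] = {-2, -1, 0} → 3 states.
Total: 5.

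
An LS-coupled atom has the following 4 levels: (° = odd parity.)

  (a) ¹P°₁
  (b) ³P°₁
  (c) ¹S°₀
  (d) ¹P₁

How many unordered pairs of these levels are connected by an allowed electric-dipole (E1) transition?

(a)–(b): forbidden (parity, ΔS).
(a)–(c): forbidden (parity).
(a)–(d): allowed.
(b)–(c): forbidden (parity, ΔS).
(b)–(d): forbidden (ΔS).
(c)–(d): allowed.
Allowed pairs: 2 of 6.

2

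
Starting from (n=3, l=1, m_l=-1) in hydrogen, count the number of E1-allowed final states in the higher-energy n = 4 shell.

4

E1 requires Δl = ±1, so l_f ∈ {0, 2}; with 0 ≤ l_f ≤ n_f−1 = 3, the allowed l_f values are {0, 2}.
For l_f = 0: m_f ∈ {m_i−1, m_i, m_i+1} ∩ [−0, 0] = {0} → 1 state.
For l_f = 2: m_f ∈ {m_i−1, m_i, m_i+1} ∩ [−2, 2] = {-2, -1, 0} → 3 states.
Total: 4.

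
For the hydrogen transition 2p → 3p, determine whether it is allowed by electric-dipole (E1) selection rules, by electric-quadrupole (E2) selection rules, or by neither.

E2

Δl = 1 − 1 = +0; l_i + l_f = 2.
E1 (Δl = ±1): not satisfied.
E2 (Δl = 0,±2, l_i+l_f ≥ 2): satisfied.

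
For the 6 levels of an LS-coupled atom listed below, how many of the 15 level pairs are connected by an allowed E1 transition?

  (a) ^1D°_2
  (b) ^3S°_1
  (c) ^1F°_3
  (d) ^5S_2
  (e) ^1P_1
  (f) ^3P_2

2

(a)–(b): forbidden (parity, ΔS, ΔL).
(a)–(c): forbidden (parity).
(a)–(d): forbidden (ΔS, ΔL).
(a)–(e): allowed.
(a)–(f): forbidden (ΔS).
(b)–(c): forbidden (parity, ΔS, ΔL, ΔJ).
(b)–(d): forbidden (ΔS, ΔL).
(b)–(e): forbidden (ΔS).
(b)–(f): allowed.
(c)–(d): forbidden (ΔS, ΔL).
(c)–(e): forbidden (ΔL, ΔJ).
(c)–(f): forbidden (ΔS, ΔL).
(d)–(e): forbidden (parity, ΔS).
(d)–(f): forbidden (parity, ΔS).
(e)–(f): forbidden (parity, ΔS).
Allowed pairs: 2 of 15.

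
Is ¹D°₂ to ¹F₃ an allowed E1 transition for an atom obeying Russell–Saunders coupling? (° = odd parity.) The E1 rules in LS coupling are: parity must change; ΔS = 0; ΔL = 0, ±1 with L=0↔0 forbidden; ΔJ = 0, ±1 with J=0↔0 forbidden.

allowed

Parity must change: odd → even — ✓.
ΔS = 0: S: 0 → 0 — ✓.
ΔL = 0, ±1 (not L=0↔0): L: 2 → 3, ΔL = +1 — ✓.
ΔJ = 0, ±1 (not J=0↔0): J: 2 → 3, ΔJ = +1 — ✓.
All four E1 rules are satisfied.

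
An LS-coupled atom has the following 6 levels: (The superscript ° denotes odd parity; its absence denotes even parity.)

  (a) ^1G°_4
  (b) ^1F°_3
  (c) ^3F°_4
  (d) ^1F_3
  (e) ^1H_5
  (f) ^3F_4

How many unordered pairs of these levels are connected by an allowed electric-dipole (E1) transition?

4

(a)–(b): forbidden (parity).
(a)–(c): forbidden (parity, ΔS).
(a)–(d): allowed.
(a)–(e): allowed.
(a)–(f): forbidden (ΔS).
(b)–(c): forbidden (parity, ΔS).
(b)–(d): allowed.
(b)–(e): forbidden (ΔL, ΔJ).
(b)–(f): forbidden (ΔS).
(c)–(d): forbidden (ΔS).
(c)–(e): forbidden (ΔS, ΔL).
(c)–(f): allowed.
(d)–(e): forbidden (parity, ΔL, ΔJ).
(d)–(f): forbidden (parity, ΔS).
(e)–(f): forbidden (parity, ΔS, ΔL).
Allowed pairs: 4 of 15.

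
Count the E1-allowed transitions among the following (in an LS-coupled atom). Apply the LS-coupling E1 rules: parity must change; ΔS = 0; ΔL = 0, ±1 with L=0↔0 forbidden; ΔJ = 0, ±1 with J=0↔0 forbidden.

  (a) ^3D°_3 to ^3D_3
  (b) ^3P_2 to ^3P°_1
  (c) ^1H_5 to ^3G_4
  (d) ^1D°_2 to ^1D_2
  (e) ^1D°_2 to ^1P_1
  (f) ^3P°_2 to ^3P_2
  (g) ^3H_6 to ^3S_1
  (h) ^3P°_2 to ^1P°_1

(a) allowed
(b) allowed
(c) forbidden (parity, ΔS fail)
(d) allowed
(e) allowed
(f) allowed
(g) forbidden (parity, ΔL, ΔJ fail)
(h) forbidden (parity, ΔS fail)
Total allowed: 5 of 8.

5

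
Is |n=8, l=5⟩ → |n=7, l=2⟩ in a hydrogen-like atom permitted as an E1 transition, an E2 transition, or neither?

neither

Δl = 2 − 5 = -3; l_i + l_f = 7.
E1 (Δl = ±1): not satisfied.
E2 (Δl = 0,±2, l_i+l_f ≥ 2): not satisfied.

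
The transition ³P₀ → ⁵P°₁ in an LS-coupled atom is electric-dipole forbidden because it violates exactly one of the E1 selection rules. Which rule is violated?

the ΔS = 0 rule

Reading off the term symbols: S 1→2, L 1→1, J 0→1, parity even→odd.
Parity must change: even → odd — ✓.
ΔS = 0: S: 1 → 2 — ✗.
ΔL = 0, ±1 (not L=0↔0): L: 1 → 1, ΔL = +0 — ✓.
ΔJ = 0, ±1 (not J=0↔0): J: 0 → 1, ΔJ = +1 — ✓.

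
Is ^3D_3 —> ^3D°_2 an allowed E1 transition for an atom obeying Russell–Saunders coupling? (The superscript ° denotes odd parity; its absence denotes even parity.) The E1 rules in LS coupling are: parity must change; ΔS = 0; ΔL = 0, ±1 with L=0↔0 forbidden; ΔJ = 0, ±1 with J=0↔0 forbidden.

allowed

Reading off the term symbols: S 1→1, L 2→2, J 3→2, parity even→odd.
Parity must change: even → odd — passes.
ΔS = 0: S: 1 → 1 — passes.
ΔL = 0, ±1 (not L=0↔0): L: 2 → 2, ΔL = +0 — passes.
ΔJ = 0, ±1 (not J=0↔0): J: 3 → 2, ΔJ = -1 — passes.
All four E1 rules are satisfied.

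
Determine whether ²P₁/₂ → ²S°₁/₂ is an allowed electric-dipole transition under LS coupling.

Initial level: S=1/2, L=1, J=1/2, parity even. Final level: S=1/2, L=0, J=1/2, parity odd.
Parity must change: even → odd — ok.
ΔS = 0: S: 1/2 → 1/2 — ok.
ΔL = 0, ±1 (not L=0↔0): L: 1 → 0, ΔL = -1 — ok.
ΔJ = 0, ±1 (not J=0↔0): J: 1/2 → 1/2, ΔJ = +0 — ok.
All four E1 rules are satisfied.

allowed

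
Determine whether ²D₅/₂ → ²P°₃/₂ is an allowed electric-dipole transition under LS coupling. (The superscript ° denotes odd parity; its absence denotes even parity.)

allowed

Parity must change: even → odd — passes.
ΔS = 0: S: 1/2 → 1/2 — passes.
ΔL = 0, ±1 (not L=0↔0): L: 2 → 1, ΔL = -1 — passes.
ΔJ = 0, ±1 (not J=0↔0): J: 5/2 → 3/2, ΔJ = -1 — passes.
All four E1 rules are satisfied.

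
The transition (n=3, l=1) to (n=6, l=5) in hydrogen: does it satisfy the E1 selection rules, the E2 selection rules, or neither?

Δl = 5 − 1 = +4; l_i + l_f = 6.
E1 (Δl = ±1): not satisfied.
E2 (Δl = 0,±2, l_i+l_f ≥ 2): not satisfied.

neither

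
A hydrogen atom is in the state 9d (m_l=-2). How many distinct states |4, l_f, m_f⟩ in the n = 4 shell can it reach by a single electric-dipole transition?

E1 requires Δl = ±1, so l_f ∈ {1, 3}; with 0 ≤ l_f ≤ n_f−1 = 3, the allowed l_f values are {1, 3}.
For l_f = 1: m_f ∈ {m_i−1, m_i, m_i+1} ∩ [−1, 1] = {-1} → 1 state.
For l_f = 3: m_f ∈ {m_i−1, m_i, m_i+1} ∩ [−3, 3] = {-3, -2, -1} → 3 states.
Total: 4.

4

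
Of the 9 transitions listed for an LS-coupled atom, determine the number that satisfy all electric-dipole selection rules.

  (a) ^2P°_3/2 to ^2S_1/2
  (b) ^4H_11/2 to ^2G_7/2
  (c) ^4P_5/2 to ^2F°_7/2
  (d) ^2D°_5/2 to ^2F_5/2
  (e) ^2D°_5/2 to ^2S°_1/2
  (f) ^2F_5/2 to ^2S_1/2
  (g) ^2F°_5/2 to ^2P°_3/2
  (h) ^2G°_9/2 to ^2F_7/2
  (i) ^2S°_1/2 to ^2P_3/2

(a) allowed
(b) forbidden (parity, ΔS, ΔJ fail)
(c) forbidden (ΔS, ΔL fail)
(d) allowed
(e) forbidden (parity, ΔL, ΔJ fail)
(f) forbidden (parity, ΔL, ΔJ fail)
(g) forbidden (parity, ΔL fail)
(h) allowed
(i) allowed
Total allowed: 4 of 9.

4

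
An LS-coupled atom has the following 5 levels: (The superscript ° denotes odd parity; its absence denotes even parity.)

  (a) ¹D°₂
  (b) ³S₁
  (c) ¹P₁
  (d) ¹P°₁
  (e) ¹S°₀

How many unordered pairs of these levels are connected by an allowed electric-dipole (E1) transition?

3

(a)–(b): forbidden (ΔS, ΔL).
(a)–(c): allowed.
(a)–(d): forbidden (parity).
(a)–(e): forbidden (parity, ΔL, ΔJ).
(b)–(c): forbidden (parity, ΔS).
(b)–(d): forbidden (ΔS).
(b)–(e): forbidden (ΔS, ΔL).
(c)–(d): allowed.
(c)–(e): allowed.
(d)–(e): forbidden (parity).
Allowed pairs: 3 of 10.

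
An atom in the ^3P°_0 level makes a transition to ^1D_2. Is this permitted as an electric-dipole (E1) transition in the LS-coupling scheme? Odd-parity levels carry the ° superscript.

forbidden

Reading off the term symbols: S 1→0, L 1→2, J 0→2, parity odd→even.
ΔS = 0: S: 1 → 0 — fails.
ΔJ = 0, ±1 (not J=0↔0): J: 0 → 2, ΔJ = +2 — fails.
ΔL = 0, ±1 (not L=0↔0): L: 1 → 2, ΔL = +1 — passes.
Parity must change: odd → even — passes.
Rule(s) violated: ΔS, ΔJ.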